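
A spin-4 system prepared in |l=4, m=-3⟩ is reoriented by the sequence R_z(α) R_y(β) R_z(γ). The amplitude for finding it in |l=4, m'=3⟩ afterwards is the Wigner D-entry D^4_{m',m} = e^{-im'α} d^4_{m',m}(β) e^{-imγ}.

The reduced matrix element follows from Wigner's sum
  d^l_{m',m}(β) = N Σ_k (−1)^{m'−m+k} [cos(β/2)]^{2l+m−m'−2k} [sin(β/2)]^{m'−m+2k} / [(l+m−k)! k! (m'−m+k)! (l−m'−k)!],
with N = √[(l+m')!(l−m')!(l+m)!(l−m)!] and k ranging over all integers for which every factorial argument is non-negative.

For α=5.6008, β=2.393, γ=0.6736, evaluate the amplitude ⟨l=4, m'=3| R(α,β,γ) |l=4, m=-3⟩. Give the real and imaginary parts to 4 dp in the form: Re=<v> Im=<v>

Split into d^4_{3,-3}(β=2.393) × two z-phases.
Half-angle: c=0.365618, s=0.930765. N=√(5040·1·1·5040)=5040.000000
The bounds max(0,m−m')=0 and min(l+m,l−m')=1 give 2 terms
  k=0: (−1)^6·5040.0000/(720)·0.3656^2·0.9308^6 = +0.608405
  k=1: (−1)^7·5040.0000/(5040)·0.3656^0·0.9308^8 = -0.563275
d^4_{3,-3}(2.393) = +0.608405 -0.563275 = +0.045130
Phases: e^{-i·(3)·5.6008}=-0.458547+0.888670i, e^{-i·(-3)·0.6736}=-0.434969+0.900446i ⇒ D=-0.027112-0.036079i

Re=-0.0271 Im=-0.0361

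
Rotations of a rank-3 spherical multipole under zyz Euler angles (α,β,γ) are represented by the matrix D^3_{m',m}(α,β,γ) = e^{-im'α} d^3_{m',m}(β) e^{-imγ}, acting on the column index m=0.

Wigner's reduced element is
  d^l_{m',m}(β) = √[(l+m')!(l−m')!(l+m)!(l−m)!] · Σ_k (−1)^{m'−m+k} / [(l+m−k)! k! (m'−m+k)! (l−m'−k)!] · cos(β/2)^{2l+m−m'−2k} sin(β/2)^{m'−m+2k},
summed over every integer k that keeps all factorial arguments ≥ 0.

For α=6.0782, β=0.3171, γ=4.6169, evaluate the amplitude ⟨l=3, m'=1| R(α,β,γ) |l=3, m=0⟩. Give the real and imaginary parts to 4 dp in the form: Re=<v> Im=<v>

First d^3_{1,0}(β=0.3171), then the phase factors e^{-i(1)α} and e^{-i(0)γ}:
With c≡cos(β/2)=0.987457 and s≡sin(β/2)=0.157887, N=[24·2·6·6]^{1/2}=41.569219
k: max(0,(0)−(1))=0 … min(3+(0),3−(1))=2
  k=0: (−1)^1·41.5692/(12)·0.9875^5·0.1579^1 = -0.513484
  k=1: (−1)^2·41.5692/(4)·0.9875^3·0.1579^3 = +0.039382
  k=2: (−1)^3·41.5692/(12)·0.9875^1·0.1579^5 = -0.000336
d^3_{1,0}(0.3171) = -0.513484 +0.039382 -0.000336 = -0.474438
Attach z-rotation phases: D = e^{-i(1)(6.0782)}·(-0.474438)·e^{-i(0)(4.6169)} = -0.464505-0.096573i

Re=-0.4645 Im=-0.0966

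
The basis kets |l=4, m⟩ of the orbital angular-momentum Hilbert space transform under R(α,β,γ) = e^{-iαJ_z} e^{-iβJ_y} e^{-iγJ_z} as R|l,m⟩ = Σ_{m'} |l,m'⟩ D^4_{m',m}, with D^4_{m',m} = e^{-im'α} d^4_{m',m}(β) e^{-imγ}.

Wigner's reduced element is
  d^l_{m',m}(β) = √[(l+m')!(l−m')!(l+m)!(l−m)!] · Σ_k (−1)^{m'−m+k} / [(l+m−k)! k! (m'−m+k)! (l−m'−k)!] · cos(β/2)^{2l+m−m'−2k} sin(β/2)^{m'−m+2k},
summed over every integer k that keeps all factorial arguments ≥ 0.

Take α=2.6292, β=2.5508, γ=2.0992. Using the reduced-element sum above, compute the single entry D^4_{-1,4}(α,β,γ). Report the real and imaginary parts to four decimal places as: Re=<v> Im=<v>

Split into d^4_{-1,4}(β=2.5508) × two z-phases.
c=cos(2.5508/2)=0.291119, s=sin(2.5508/2)=0.956687; N=√[6·120·40320·1]=5387.986637
k: max(0,(4)−(-1))=5 … min(4+(4),4−(-1))=5
  k=5: (−1)^0·5387.9866/(720)·0.2911^3·0.9567^5 = +0.147964
d^4_{-1,4}(2.5508) = +0.147964
Attach z-rotation phases: D = e^{-i(-1)(2.6292)}·(+0.147964)·e^{-i(4)(2.0992)} = +0.128729+0.072953i

Re=0.1287 Im=0.0730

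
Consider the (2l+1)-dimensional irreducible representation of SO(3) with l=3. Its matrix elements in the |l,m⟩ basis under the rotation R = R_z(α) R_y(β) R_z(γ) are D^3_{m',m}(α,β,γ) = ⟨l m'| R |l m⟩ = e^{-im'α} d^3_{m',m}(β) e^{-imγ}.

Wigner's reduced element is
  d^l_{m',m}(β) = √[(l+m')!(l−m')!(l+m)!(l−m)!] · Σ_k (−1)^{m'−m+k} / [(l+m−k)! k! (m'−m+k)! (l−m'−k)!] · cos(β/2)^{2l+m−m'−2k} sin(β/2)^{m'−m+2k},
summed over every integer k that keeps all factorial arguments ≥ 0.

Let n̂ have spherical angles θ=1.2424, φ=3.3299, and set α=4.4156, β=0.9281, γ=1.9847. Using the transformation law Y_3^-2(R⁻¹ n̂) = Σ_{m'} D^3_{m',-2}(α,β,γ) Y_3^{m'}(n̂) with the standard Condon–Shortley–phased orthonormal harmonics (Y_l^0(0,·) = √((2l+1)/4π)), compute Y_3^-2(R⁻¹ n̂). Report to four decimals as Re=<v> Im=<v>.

Re=0.2694 Im=0.2844

Need the full column D^3_{m',-2} for m'=−3..3 at α=4.4156, β=0.9281, γ=1.9847.
cos(β/2)=0.894247, sin(β/2)=0.447573
d^3_{-3,-2}: single k=1 term ⇒ +0.626943;  D = -0.039196-0.625716i
d^3_{-2,-2}: k∈[0..1] ⇒ +0.511382 -0.640514 = -0.129133;  D = -0.125606-0.029971i
d^3_{-1,-2}: k∈[0..1] ⇒ -0.809379 +0.405505 = -0.403875;  D = +0.204527-0.348258i
d^3_{0,-2}: k∈[0..1] ⇒ +0.701648 -0.175765 = +0.525883;  D = -0.355756-0.387287i
d^3_{1,-2}: k∈[0..1] ⇒ -0.405505 +0.050790 = -0.354714;  D = -0.319986+0.153074i
d^3_{2,-2}: k∈[0..1] ⇒ +0.160451 -0.008039 = +0.152412;  D = +0.022687+0.150714i
d^3_{3,-2}: single k=0 term ⇒ -0.039342;  D = +0.038915+0.005777i
Y_3^{m'}(θ=1.2424,φ=3.3299) and Σ D·Y over m':
  (-0.0392-0.6257i)·(-0.2989+0.1894i)  (-0.1256-0.0300i)·(+0.2746-0.1086i)  (+0.2045-0.3483i)·(+0.1442-0.0275i)  (-0.3558-0.3873i)·(-0.2985+0.0000i)  (-0.3200+0.1531i)·(-0.1442-0.0275i)  (+0.0227+0.1507i)·(+0.2746+0.1086i)  (+0.0389+0.0058i)·(+0.2989+0.1894i)
Y_3^-2(R⁻¹ n̂) = +0.269351+0.284421i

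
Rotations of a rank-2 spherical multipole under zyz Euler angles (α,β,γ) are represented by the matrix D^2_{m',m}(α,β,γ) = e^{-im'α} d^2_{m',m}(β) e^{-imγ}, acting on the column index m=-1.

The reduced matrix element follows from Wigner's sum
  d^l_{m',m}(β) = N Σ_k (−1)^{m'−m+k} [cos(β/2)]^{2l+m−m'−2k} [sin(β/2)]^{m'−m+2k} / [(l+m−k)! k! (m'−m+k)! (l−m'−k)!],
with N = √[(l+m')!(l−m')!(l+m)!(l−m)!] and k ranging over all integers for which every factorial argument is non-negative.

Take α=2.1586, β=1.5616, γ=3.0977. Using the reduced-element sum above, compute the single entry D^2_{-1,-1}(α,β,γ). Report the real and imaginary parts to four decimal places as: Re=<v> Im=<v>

Re=-0.2563 Im=0.4238

D^2_{-1,-1}(2.1586,1.5616,3.0977) = e^{-i·-1·2.1586}·d^2_{-1,-1}(1.5616)·e^{-i·-1·3.0977}. Compute d first:
c=cos(1.5616/2)=0.710351, s=sin(1.5616/2)=0.703848; N=√[1·6·1·6]=6.000000
k: max(0,(-1)−(-1))=0 … min(2+(-1),2−(-1))=1
  k=0: (−1)^0·6.0000/(6)·0.7104^4·0.7038^0 = +0.254619
  k=1: (−1)^1·6.0000/(2)·0.7104^2·0.7038^2 = -0.749937
d^2_{-1,-1}(1.5616) = +0.254619 -0.749937 = -0.495317
Attach z-rotation phases: D = e^{-i(-1)(2.1586)}·(-0.495317)·e^{-i(-1)(3.0977)} = -0.256320+0.423839i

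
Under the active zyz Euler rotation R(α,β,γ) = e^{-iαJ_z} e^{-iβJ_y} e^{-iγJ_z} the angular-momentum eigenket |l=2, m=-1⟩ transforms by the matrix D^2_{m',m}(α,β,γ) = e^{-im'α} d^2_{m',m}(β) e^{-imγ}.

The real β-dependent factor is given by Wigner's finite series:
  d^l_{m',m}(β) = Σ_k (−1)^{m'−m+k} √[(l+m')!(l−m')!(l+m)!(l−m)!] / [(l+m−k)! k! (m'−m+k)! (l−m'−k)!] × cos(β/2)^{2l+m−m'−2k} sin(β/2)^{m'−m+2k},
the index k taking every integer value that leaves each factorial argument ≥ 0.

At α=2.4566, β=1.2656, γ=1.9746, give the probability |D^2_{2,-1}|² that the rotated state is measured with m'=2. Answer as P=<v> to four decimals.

D^2_{2,-1}(2.4566,1.2656,1.9746) = e^{-i·2·2.4566}·d^2_{2,-1}(1.2656)·e^{-i·-1·1.9746}. Compute d first:
Half-angle: c=0.806375, s=0.591405. N=√(24·1·1·6)=12.000000
k∈{0} keeps every argument non-negative
  k=0: (−1)^3·12.0000/(6)·0.8064^1·0.5914^3 = -0.333597
d^2_{2,-1}(1.2656) = -0.333597
|D^2_{2,-1}|² = |d^2_{2,-1}(β)|² = (-0.333597)² = 0.111287 (the z-rotation phases have unit modulus)

P=0.1113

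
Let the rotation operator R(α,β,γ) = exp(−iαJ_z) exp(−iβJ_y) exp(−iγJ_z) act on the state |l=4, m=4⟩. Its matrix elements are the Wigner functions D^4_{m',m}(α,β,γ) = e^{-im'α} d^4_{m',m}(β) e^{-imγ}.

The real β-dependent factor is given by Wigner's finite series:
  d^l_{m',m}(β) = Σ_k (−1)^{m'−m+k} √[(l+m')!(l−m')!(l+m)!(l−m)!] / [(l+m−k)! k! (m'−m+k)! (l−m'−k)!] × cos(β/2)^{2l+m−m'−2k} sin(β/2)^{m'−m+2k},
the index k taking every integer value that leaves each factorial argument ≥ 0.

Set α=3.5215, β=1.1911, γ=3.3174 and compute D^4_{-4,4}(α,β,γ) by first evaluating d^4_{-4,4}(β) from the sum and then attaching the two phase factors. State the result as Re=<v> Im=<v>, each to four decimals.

D^4_{-4,4}(3.5215,1.1911,3.3174) = e^{-i·-4·3.5215}·d^4_{-4,4}(1.1911)·e^{-i·4·3.3174}. Compute d first:
Half-angle: c=0.827840, s=0.560964. N=√(1·40320·40320·1)=40320.000000
Admissible k: 8..8 (factorial args all ≥0)
  k=8: (−1)^0·40320.0000/(40320)·0.8278^0·0.5610^8 = +0.009806
d^4_{-4,4}(1.1911) = +0.009806
Phases: e^{-i·(-4)·3.5215}=+0.051145+0.998691i, e^{-i·(4)·3.3174}=+0.762758-0.646684i ⇒ D=+0.006715+0.007145i

Re=0.0067 Im=0.0071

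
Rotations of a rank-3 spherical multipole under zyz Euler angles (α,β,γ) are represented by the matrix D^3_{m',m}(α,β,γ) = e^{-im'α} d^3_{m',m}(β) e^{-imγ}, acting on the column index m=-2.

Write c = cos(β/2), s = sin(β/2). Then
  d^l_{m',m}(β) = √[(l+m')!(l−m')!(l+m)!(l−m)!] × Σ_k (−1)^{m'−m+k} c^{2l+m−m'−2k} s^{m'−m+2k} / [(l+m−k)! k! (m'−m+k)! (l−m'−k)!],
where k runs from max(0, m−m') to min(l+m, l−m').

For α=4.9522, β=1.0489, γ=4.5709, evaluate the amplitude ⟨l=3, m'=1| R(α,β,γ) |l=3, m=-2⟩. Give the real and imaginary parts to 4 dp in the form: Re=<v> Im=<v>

Re=0.2141 Im=0.3716

Split into d^3_{1,-2}(β=1.0489) × two z-phases.
With c≡cos(β/2)=0.865599 and s≡sin(β/2)=0.500737, N=[24·2·1·120]^{1/2}=75.894664
k∈{0,1} keeps every argument non-negative
  k=0: (−1)^3·75.8947/(12)·0.8656^3·0.5007^3 = -0.515003
  k=1: (−1)^4·75.8947/(24)·0.8656^1·0.5007^5 = +0.086172
d^3_{1,-2}(1.0489) = -0.515003 +0.086172 = -0.428831
Phases: e^{-i·(1)·4.9522}=+0.237519+0.971383i, e^{-i·(-2)·4.5709}=-0.960228+0.279216i ⇒ D=+0.214115+0.371552i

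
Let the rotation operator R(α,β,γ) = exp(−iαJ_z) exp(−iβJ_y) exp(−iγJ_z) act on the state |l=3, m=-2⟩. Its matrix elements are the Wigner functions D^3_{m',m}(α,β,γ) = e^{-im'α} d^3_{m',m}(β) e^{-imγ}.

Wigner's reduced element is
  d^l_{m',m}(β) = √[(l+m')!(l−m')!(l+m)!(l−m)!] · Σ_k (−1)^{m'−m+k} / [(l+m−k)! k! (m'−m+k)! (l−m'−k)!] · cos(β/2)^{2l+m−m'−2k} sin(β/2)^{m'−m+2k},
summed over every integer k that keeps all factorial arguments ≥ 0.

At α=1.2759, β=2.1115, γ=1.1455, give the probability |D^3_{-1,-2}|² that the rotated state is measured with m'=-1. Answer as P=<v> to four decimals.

P=0.1751

Split into d^3_{-1,-2}(β=2.1115) × two z-phases.
c=cos(2.1115/2)=0.492575, s=sin(2.1115/2)=0.870270; N=√[2·24·1·120]=75.894664
The bounds max(0,m−m')=0 and min(l+m,l−m')=1 give 2 terms
  k=0: (−1)^1·75.8947/(24)·0.4926^5·0.8703^1 = -0.079803
  k=1: (−1)^2·75.8947/(12)·0.4926^3·0.8703^3 = +0.498207
d^3_{-1,-2}(2.1115) = -0.079803 +0.498207 = +0.418404
|D^3_{-1,-2}|² = |d^3_{-1,-2}(β)|² = (+0.418404)² = 0.175062 (the z-rotation phases have unit modulus)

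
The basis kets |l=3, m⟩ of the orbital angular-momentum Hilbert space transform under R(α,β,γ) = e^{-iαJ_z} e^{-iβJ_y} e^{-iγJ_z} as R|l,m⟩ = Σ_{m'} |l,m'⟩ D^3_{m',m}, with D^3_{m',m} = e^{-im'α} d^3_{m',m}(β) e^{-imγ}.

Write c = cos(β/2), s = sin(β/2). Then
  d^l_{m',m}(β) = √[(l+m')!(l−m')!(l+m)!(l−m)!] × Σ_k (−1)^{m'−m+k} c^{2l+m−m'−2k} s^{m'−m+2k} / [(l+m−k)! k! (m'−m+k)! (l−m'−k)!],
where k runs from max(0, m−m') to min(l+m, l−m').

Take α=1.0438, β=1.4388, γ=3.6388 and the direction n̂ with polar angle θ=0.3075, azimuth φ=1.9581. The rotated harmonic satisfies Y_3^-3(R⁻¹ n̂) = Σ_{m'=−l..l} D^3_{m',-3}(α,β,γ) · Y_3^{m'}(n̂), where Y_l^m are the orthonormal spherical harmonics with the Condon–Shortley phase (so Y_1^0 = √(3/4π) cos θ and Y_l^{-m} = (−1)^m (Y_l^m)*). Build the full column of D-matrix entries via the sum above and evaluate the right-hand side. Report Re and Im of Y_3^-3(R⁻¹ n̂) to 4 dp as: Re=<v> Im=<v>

Need the full column D^3_{m',-3} for m'=−3..3 at α=1.0438, β=1.4388, γ=3.6388.
cos(β/2)=0.752201, sin(β/2)=0.658933
d^3_{-3,-3}: single k=0 term ⇒ +0.181136;  D = +0.016166+0.180413i
d^3_{-2,-3}: single k=0 term ⇒ -0.388676;  D = -0.352046-0.164718i
d^3_{-1,-3}: single k=0 term ⇒ +0.538350;  D = +0.442435-0.306711i
d^3_{0,-3}: single k=0 term ⇒ -0.544555;  D = +0.043070+0.542849i
d^3_{1,-3}: single k=0 term ⇒ +0.413124;  D = -0.372386-0.178884i
d^3_{2,-3}: single k=0 term ⇒ -0.228885;  D = +0.189425-0.128477i
d^3_{3,-3}: single k=0 term ⇒ +0.081856;  D = +0.005642+0.081661i
Y_3^{m'}(θ=0.3075,φ=1.9581) and Σ D·Y over m':
  (+0.0162+0.1804i)·(+0.0106+0.0046i)  (-0.3520-0.1647i)·(-0.0638+0.0624i)  (+0.4424-0.3067i)·(-0.1309-0.3208i)  (+0.0431+0.5428i)·(+0.5484+0.0000i)  (-0.3724-0.1789i)·(+0.1309-0.3208i)  (+0.1894-0.1285i)·(-0.0638-0.0624i)  (+0.0056+0.0817i)·(-0.0106+0.0046i)
Y_3^-3(R⁻¹ n̂) = -0.227249+0.278018i

Re=-0.2272 Im=0.2780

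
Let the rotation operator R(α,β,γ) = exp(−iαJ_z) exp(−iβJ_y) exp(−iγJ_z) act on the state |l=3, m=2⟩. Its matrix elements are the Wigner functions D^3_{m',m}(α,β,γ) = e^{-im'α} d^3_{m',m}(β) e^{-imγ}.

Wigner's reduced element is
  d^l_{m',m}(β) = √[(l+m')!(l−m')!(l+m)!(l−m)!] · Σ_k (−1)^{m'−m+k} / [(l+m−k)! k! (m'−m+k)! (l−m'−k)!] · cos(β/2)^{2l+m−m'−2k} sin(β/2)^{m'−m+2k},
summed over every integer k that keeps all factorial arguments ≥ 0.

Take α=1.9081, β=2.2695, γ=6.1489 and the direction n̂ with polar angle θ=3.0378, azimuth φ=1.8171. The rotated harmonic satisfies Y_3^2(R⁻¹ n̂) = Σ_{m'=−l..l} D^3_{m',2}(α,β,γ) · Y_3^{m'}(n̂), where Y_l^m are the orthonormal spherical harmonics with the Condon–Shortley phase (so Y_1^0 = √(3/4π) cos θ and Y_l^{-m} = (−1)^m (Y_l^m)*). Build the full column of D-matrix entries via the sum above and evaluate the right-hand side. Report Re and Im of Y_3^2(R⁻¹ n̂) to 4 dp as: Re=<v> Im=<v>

Re=0.3448 Im=0.0849

Need the full column D^3_{m',2} for m'=−3..3 at α=1.9081, β=2.2695, γ=6.1489.
cos(β/2)=0.422359, sin(β/2)=0.906429
d^3_{-3,2}: single k=5 term ⇒ +0.633032;  D = +0.606542-0.181208i
d^3_{-2,2}: k∈[4..5] ⇒ +0.602099 -0.554628 = +0.047471;  D = -0.027876-0.038425i
d^3_{-1,2}: k∈[3..4] ⇒ +0.354876 -0.817240 = -0.462365;  D = +0.263308-0.380066i
d^3_{0,2}: k∈[2..3] ⇒ +0.143204 -0.659567 = -0.516363;  D = -0.497852-0.137019i
d^3_{1,2}: k∈[1..2] ⇒ +0.038525 -0.354876 = -0.316351;  D = +0.021727+0.315604i
d^3_{2,2}: k∈[0..1] ⇒ +0.005677 -0.130727 = -0.125050;  D = +0.114883-0.049391i
d^3_{3,2}: single k=0 term ⇒ -0.029841;  D = -0.020195-0.021970i
Y_3^{m'}(θ=3.0378,φ=1.8171) and Σ D·Y over m':
  (+0.6065-0.1812i)·(+0.0003+0.0003i)  (-0.0279-0.0384i)·(+0.0096-0.0052i)  (+0.2633-0.3801i)·(-0.0322-0.1281i)  (-0.4979-0.1370i)·(-0.7224+0.0000i)  (+0.0217+0.3156i)·(+0.0322-0.1281i)  (+0.1149-0.0494i)·(+0.0096+0.0052i)  (-0.0202-0.0220i)·(-0.0003+0.0003i)
Y_3^2(R⁻¹ n̂) = +0.344770+0.084914i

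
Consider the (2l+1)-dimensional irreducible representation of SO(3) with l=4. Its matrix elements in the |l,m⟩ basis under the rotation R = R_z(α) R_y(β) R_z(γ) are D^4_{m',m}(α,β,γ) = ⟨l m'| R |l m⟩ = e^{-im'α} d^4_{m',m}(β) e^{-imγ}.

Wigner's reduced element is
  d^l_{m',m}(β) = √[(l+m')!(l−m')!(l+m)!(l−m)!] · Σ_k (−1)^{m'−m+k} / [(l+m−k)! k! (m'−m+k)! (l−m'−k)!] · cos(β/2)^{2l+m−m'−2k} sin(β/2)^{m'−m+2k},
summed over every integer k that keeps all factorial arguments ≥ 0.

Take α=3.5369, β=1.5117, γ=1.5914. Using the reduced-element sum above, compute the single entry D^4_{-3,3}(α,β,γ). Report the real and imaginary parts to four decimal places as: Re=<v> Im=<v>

Re=0.3039 Im=-0.1456

D^4_{-3,3}(3.5369,1.5117,1.5914) = e^{-i·-3·3.5369}·d^4_{-3,3}(1.5117)·e^{-i·3·1.5914}. Compute d first:
With c≡cos(β/2)=0.727689 and s≡sin(β/2)=0.685907, N=[1·5040·5040·1]^{1/2}=5040.000000
Admissible k: 6..7 (factorial args all ≥0)
  k=6: (−1)^0·5040.0000/(720)·0.7277^2·0.6859^6 = +0.385996
  k=7: (−1)^1·5040.0000/(5040)·0.7277^0·0.6859^8 = -0.048992
d^4_{-3,3}(1.5117) = +0.385996 -0.048992 = +0.337004
Attach z-rotation phases: D = e^{-i(-3)(3.5369)}·(+0.337004)·e^{-i(3)(1.5914)} = +0.303938-0.145578i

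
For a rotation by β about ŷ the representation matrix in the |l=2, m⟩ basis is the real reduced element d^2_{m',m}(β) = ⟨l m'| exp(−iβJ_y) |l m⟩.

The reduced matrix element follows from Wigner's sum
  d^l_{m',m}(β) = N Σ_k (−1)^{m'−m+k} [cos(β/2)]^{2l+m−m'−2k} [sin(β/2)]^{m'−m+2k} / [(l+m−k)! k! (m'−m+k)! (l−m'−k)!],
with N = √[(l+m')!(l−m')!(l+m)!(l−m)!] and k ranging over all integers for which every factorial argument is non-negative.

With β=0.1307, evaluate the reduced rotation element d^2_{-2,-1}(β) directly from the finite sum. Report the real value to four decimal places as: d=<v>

d^2_{-2,-1}(β=0.1307) via Wigner's sum:
Half-angle: c=0.997865, s=0.065303. N=√(1·24·1·6)=12.000000
k: max(0,(-1)−(-2))=1 … min(2+(-1),2−(-2))=1
  k=1: (−1)^0·12.0000/(6)·0.9979^3·0.0653^1 = +0.129772
d^2_{-2,-1}(0.1307) = +0.129772

d=0.1298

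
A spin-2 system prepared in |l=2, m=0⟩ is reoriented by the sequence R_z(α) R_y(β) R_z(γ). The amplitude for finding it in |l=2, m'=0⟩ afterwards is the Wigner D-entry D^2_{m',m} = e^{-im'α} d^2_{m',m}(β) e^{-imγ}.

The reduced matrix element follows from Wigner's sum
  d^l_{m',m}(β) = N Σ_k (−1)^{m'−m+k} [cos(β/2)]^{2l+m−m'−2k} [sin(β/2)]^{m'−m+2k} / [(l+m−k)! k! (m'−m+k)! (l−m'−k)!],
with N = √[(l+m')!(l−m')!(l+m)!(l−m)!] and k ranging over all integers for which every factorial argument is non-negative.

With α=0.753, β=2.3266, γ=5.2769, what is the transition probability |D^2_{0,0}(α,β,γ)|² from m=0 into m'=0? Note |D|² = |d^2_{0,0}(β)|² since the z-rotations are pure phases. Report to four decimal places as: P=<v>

D^2_{0,0}(0.753,2.3266,5.2769) = e^{-i·0·0.753}·d^2_{0,0}(2.3266)·e^{-i·0·5.2769}. Compute d first:
Half-angle: c=0.396312, s=0.918116. N=√(2·2·2·2)=4.000000
k: max(0,(0)−(0))=0 … min(2+(0),2−(0))=2
  k=0: (−1)^0·4.0000/(4)·0.3963^4·0.9181^0 = +0.024669
  k=1: (−1)^1·4.0000/(1)·0.3963^2·0.9181^2 = -0.529577
  k=2: (−1)^2·4.0000/(4)·0.3963^0·0.9181^4 = +0.710543
d^2_{0,0}(2.3266) = +0.024669 -0.529577 +0.710543 = +0.205634
|D^2_{0,0}|² = |d^2_{0,0}(β)|² = (+0.205634)² = 0.042285 (the z-rotation phases have unit modulus)

P=0.0423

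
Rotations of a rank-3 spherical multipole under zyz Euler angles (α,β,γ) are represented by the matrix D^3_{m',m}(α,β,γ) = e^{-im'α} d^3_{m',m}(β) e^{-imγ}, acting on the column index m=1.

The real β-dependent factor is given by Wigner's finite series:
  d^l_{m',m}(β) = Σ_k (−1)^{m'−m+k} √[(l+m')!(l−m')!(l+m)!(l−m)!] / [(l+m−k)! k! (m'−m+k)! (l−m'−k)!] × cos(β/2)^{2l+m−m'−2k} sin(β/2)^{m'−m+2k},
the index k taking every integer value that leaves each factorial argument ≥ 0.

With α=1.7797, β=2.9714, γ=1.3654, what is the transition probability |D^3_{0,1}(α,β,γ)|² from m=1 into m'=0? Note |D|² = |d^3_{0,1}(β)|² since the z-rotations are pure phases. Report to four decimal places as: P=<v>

Split into d^3_{0,1}(β=2.9714) × two z-phases.
With c≡cos(β/2)=0.084994 and s≡sin(β/2)=0.996381, N=[6·6·24·2]^{1/2}=41.569219
The bounds max(0,m−m')=1 and min(l+m,l−m')=3 give 3 terms
  k=1: (−1)^0·41.5692/(12)·0.0850^5·0.9964^1 = +0.000015
  k=2: (−1)^1·41.5692/(4)·0.0850^3·0.9964^3 = -0.006312
  k=3: (−1)^2·41.5692/(12)·0.0850^1·0.9964^5 = +0.289138
d^3_{0,1}(2.9714) = +0.000015 -0.006312 +0.289138 = +0.282842
|D^3_{0,1}|² = |d^3_{0,1}(β)|² = (+0.282842)² = 0.079999 (the z-rotation phases have unit modulus)

P=0.0800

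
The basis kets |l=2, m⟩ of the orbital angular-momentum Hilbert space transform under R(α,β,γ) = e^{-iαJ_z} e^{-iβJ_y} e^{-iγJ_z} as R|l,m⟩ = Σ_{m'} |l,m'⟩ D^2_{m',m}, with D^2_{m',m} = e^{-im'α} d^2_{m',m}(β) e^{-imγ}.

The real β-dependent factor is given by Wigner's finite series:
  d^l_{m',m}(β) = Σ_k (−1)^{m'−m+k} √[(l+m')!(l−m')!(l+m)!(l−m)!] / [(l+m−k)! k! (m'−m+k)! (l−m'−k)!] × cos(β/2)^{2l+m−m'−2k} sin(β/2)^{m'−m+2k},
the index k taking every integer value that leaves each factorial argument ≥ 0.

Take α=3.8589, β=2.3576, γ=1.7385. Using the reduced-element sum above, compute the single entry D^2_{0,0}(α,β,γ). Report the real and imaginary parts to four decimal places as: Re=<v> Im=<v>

Re=0.2521 Im=0.0000

Split into d^2_{0,0}(β=2.3576) × two z-phases.
Half-angle: c=0.382034, s=0.924148. N=√(2·2·2·2)=4.000000
k: max(0,(0)−(0))=0 … min(2+(0),2−(0))=2
  k=0: (−1)^0·4.0000/(4)·0.3820^4·0.9241^0 = +0.021301
  k=1: (−1)^1·4.0000/(1)·0.3820^2·0.9241^2 = -0.498594
  k=2: (−1)^2·4.0000/(4)·0.3820^0·0.9241^4 = +0.729401
d^2_{0,0}(2.3576) = +0.021301 -0.498594 +0.729401 = +0.252108
D = (+1.000000+0.000000i)·(+0.252108)·(+1.000000+0.000000i) = +0.252108+0.000000i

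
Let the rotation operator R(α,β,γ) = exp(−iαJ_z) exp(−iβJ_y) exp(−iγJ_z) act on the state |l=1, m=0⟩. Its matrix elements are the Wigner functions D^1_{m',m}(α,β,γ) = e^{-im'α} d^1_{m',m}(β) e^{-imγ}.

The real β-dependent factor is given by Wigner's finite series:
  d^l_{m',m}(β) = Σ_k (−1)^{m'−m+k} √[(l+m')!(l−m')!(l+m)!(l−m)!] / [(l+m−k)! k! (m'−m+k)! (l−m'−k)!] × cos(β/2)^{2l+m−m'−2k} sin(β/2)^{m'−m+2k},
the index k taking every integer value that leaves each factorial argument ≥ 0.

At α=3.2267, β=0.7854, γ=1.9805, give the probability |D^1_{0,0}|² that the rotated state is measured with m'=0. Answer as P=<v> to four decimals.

P=0.5000

D^1_{0,0}(3.2267,0.7854,1.9805) = e^{-i·0·3.2267}·d^1_{0,0}(0.7854)·e^{-i·0·1.9805}. Compute d first:
Half-angle: c=0.923879, s=0.382684. N=√(1·1·1·1)=1.000000
Admissible k: 0..1 (factorial args all ≥0)
  k=0: (−1)^0·1.0000/(1)·0.9239^2·0.3827^0 = +0.853553
  k=1: (−1)^1·1.0000/(1)·0.9239^0·0.3827^2 = -0.146447
d^1_{0,0}(0.7854) = +0.853553 -0.146447 = +0.707105
|D^1_{0,0}|² = |d^1_{0,0}(β)|² = (+0.707105)² = 0.499998 (the z-rotation phases have unit modulus)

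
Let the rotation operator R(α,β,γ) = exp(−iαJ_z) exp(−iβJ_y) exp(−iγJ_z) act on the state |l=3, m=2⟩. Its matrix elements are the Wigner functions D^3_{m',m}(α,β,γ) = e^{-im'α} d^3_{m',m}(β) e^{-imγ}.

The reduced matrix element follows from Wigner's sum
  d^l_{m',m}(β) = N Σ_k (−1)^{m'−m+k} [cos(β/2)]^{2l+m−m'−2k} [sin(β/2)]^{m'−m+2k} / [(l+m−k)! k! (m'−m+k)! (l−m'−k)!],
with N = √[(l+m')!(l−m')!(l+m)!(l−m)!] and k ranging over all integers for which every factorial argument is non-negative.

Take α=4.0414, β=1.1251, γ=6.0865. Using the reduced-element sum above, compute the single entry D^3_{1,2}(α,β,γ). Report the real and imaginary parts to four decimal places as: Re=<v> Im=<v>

Re=-0.1309 Im=0.0726

D^3_{1,2}(4.0414,1.1251,6.0865) = e^{-i·1·4.0414}·d^3_{1,2}(1.1251)·e^{-i·2·6.0865}. Compute d first:
With c≡cos(β/2)=0.845898 and s≡sin(β/2)=0.533345, N=[24·2·120·1]^{1/2}=75.894664
k∈{1,2} keeps every argument non-negative
  k=1: (−1)^0·75.8947/(24)·0.8459^5·0.5333^1 = +0.730462
  k=2: (−1)^1·75.8947/(12)·0.8459^3·0.5333^3 = -0.580776
d^3_{1,2}(1.1251) = +0.730462 -0.580776 = +0.149687
Attach z-rotation phases: D = e^{-i(1)(4.0414)}·(+0.149687)·e^{-i(2)(6.0865)} = -0.130898+0.072608i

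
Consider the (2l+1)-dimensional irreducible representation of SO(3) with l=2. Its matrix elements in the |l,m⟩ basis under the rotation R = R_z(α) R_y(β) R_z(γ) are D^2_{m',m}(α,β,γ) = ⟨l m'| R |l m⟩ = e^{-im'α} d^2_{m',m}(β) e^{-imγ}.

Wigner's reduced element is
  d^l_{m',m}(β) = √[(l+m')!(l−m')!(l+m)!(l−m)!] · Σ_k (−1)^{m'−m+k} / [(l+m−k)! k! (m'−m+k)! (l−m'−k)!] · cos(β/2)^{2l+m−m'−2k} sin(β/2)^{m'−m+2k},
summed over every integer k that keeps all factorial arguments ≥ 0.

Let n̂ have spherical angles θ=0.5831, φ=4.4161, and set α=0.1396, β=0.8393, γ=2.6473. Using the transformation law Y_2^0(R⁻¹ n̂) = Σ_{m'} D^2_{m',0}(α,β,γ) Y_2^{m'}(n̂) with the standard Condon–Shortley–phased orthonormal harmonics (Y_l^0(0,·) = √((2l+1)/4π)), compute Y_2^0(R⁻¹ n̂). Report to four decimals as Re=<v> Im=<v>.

Need the full column D^2_{m',0} for m'=−2..2 at α=0.1396, β=0.8393, γ=2.6473.
cos(β/2)=0.913232, sin(β/2)=0.407441
d^2_{-2,0}: single k=2 term ⇒ +0.339130;  D = +0.325998+0.093460i
d^2_{-1,0}: k∈[1..2] ⇒ +0.760121 -0.151304 = +0.608817;  D = +0.602895+0.084715i
d^2_{0,0}: k∈[0..2] ⇒ +0.695543 -0.553797 +0.027559 = +0.169304;  D = +0.169304+0.000000i
d^2_{1,0}: k∈[0..1] ⇒ -0.760121 +0.151304 = -0.608817;  D = -0.602895+0.084715i
d^2_{2,0}: single k=0 term ⇒ +0.339130;  D = +0.325998-0.093460i
Y_2^{m'}(θ=0.5831,φ=4.4161) and Σ D·Y over m':
  (+0.3260+0.0935i)·(-0.0971-0.0654i)  (+0.6029+0.0847i)·(-0.1037+0.3396i)  (+0.1693+0.0000i)·(+0.3439+0.0000i)  (-0.6029+0.0847i)·(+0.1037+0.3396i)  (+0.3260-0.0935i)·(-0.0971+0.0654i)
Y_2^0(R⁻¹ n̂) = -0.175435-0.000000i

Re=-0.1754 Im=0.0000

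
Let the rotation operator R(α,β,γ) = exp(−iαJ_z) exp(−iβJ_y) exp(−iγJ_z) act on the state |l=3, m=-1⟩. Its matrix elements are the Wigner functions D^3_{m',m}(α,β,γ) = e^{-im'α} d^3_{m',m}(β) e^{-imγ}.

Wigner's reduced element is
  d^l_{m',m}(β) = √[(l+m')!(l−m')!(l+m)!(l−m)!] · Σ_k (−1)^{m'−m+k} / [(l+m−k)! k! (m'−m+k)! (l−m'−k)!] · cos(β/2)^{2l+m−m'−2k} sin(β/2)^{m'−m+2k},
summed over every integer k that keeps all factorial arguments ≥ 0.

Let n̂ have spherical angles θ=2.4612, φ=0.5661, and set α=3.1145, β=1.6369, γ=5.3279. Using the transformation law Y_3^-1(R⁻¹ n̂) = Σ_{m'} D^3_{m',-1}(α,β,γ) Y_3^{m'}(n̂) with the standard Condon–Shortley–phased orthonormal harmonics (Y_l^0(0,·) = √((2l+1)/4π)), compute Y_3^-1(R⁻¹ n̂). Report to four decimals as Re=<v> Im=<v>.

Need the full column D^3_{m',-1} for m'=−3..3 at α=3.1145, β=1.6369, γ=5.3279.
cos(β/2)=0.683354, sin(β/2)=0.730088
d^3_{-3,-1}: single k=2 term ⇒ +0.450171;  D = -0.229219+0.387444i
d^3_{-2,-1}: k∈[1..2] ⇒ +0.344035 -0.785401 = -0.441366;  D = -0.234943+0.373638i
d^3_{-1,-1}: k∈[0..2] ⇒ +0.101829 -0.929869 +0.796053 = -0.031987;  D = +0.017754-0.026607i
d^3_{0,-1}: k∈[0..2] ⇒ -0.376871 +1.290545 -0.491033 = +0.422641;  D = +0.244023-0.345077i
d^3_{1,-1}: k∈[0..2] ⇒ +0.697402 -1.061404 +0.151443 = -0.212559;  D = +0.127383-0.170161i
d^3_{2,-1}: k∈[0..1] ⇒ -0.785401 +0.448250 = -0.337151;  D = -0.209286+0.264330i
d^3_{3,-1}: single k=0 term ⇒ +0.513850;  D = -0.329768+0.394075i
Y_3^{m'}(θ=2.4612,φ=0.5661) and Σ D·Y over m':
  (-0.2292+0.3874i)·(-0.0132-0.1030i)  (-0.2349+0.3736i)·(-0.1335+0.2846i)  (+0.0178-0.0266i)·(+0.3468-0.2204i)  (+0.2440-0.3451i)·(-0.0061+0.0000i)  (+0.1274-0.1702i)·(-0.3468-0.2204i)  (-0.2093+0.2643i)·(-0.1335-0.2846i)  (-0.3298+0.3941i)·(+0.0132-0.1030i)
Y_3^-1(R⁻¹ n̂) = +0.024505-0.014880i

Re=0.0245 Im=-0.0149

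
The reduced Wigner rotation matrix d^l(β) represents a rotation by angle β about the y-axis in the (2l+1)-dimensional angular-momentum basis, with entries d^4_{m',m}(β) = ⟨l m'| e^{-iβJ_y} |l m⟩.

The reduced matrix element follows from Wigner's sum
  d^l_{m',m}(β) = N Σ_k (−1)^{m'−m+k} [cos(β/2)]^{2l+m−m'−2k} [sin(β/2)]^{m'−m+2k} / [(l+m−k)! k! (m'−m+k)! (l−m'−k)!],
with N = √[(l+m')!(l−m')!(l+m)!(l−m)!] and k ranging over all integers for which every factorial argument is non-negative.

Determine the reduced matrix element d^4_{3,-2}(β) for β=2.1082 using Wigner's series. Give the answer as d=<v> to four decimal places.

d^4_{3,-2}(β=2.1082) via Wigner's sum:
c=cos(2.1082/2)=0.494010, s=sin(2.1082/2)=0.869456; N=√[5040·1·2·720]=2693.993318
The bounds max(0,m−m')=0 and min(l+m,l−m')=1 give 2 terms
  k=0: (−1)^5·2693.9933/(240)·0.4940^3·0.8695^5 = -0.672406
  k=1: (−1)^6·2693.9933/(720)·0.4940^1·0.8695^7 = +0.694278
d^4_{3,-2}(2.1082) = -0.672406 +0.694278 = +0.021872

d=0.0219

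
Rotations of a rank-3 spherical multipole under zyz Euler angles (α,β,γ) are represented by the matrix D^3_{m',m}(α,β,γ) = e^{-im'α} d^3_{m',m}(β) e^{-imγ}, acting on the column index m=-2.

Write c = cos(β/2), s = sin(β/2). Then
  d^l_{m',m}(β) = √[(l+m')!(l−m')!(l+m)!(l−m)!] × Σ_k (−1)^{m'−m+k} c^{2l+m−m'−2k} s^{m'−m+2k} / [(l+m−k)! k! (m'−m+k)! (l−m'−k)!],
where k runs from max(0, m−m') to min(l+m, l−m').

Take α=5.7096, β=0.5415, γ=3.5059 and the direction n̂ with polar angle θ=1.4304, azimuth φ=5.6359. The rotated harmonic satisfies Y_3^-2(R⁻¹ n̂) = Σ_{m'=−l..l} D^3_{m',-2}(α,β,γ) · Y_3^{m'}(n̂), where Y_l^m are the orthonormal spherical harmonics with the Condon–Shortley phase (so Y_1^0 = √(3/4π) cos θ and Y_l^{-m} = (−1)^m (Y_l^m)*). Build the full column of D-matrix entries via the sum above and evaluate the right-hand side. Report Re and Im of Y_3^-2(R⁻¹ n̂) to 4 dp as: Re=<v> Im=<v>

Re=0.2365 Im=0.3083

Need the full column D^3_{m',-2} for m'=−3..3 at α=5.7096, β=0.5415, γ=3.5059.
cos(β/2)=0.963571, sin(β/2)=0.267454
d^3_{-3,-2}: single k=1 term ⇒ +0.544180;  D = +0.297611-0.455587i
d^3_{-2,-2}: k∈[0..1] ⇒ +0.800389 -0.308321 = +0.492068;  D = +0.449591-0.199997i
d^3_{-1,-2}: k∈[0..1] ⇒ -0.702534 +0.108250 = -0.594283;  D = -0.587156-0.091763i
d^3_{0,-2}: k∈[0..1] ⇒ +0.337749 -0.026021 = +0.311728;  D = +0.232579+0.207560i
d^3_{1,-2}: k∈[0..1] ⇒ -0.108250 +0.004170 = -0.104080;  D = -0.027621-0.100348i
d^3_{2,-2}: k∈[0..1] ⇒ +0.023754 -0.000366 = +0.023388;  D = -0.007023+0.022309i
d^3_{3,-2}: single k=0 term ⇒ -0.003230;  D = +0.002487-0.002062i
Y_3^{m'}(θ=1.4304,φ=5.6359) and Σ D·Y over m':
  (+0.2976-0.4556i)·(-0.1469+0.3775i)  (+0.4496-0.2000i)·(+0.0382+0.1349i)  (-0.5872-0.0918i)·(-0.2303-0.1741i)  (+0.2326+0.2076i)·(-0.1515+0.0000i)  (-0.0276-0.1003i)·(+0.2303-0.1741i)  (-0.0070+0.0223i)·(+0.0382-0.1349i)  (+0.0025-0.0021i)·(+0.1469+0.3775i)
Y_3^-2(R⁻¹ n̂) = +0.236474+0.308268i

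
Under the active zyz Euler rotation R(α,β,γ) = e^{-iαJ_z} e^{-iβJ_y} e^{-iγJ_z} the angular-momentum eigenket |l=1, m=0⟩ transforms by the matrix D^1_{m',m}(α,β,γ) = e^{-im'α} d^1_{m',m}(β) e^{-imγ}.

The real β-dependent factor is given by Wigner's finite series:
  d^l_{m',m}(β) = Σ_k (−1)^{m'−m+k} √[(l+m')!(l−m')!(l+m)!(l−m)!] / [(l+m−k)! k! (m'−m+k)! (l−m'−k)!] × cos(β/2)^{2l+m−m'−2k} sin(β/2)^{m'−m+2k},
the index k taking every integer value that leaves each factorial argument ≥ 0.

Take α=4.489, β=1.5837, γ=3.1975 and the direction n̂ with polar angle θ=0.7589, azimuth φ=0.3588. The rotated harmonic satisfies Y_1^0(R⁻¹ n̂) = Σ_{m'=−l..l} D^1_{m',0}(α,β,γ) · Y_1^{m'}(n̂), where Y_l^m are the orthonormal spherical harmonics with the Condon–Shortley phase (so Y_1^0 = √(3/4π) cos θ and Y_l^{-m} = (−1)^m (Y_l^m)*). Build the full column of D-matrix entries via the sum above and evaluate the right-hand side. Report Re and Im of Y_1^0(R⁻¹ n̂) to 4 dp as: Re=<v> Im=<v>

Need the full column D^1_{m',0} for m'=−1..1 at α=4.489, β=1.5837, γ=3.1975.
cos(β/2)=0.702530, sin(β/2)=0.711654
d^1_{-1,0}: single k=1 term ⇒ +0.707048;  D = -0.156636-0.689479i
d^1_{0,0}: k∈[0..1] ⇒ +0.493548 -0.506452 = -0.012903;  D = -0.012903+0.000000i
d^1_{1,0}: single k=0 term ⇒ -0.707048;  D = +0.156636-0.689479i
Y_1^{m'}(θ=0.7589,φ=0.3588) and Σ D·Y over m':
  (-0.1566-0.6895i)·(+0.2226-0.0835i)  (-0.0129+0.0000i)·(+0.3545+0.0000i)  (+0.1566-0.6895i)·(-0.2226-0.0835i)
Y_1^0(R⁻¹ n̂) = -0.189430+0.000000i

Re=-0.1894 Im=0.0000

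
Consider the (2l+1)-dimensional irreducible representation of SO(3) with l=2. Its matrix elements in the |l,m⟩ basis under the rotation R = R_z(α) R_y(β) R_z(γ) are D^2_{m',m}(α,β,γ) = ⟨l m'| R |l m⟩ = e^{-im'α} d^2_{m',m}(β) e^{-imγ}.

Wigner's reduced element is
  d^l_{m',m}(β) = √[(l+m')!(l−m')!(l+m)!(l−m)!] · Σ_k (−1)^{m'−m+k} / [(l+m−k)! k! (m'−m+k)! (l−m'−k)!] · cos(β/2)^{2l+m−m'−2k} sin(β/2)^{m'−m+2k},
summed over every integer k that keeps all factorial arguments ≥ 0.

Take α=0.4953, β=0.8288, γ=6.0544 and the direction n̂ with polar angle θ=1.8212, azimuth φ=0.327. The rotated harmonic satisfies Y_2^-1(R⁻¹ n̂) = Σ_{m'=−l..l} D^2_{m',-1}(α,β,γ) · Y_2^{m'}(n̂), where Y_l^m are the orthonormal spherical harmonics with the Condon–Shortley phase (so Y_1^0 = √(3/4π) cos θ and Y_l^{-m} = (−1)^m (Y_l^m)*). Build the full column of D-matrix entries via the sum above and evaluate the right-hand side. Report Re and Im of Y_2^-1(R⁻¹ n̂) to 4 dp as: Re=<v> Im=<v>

Re=0.3496 Im=-0.0123

Need the full column D^2_{m',-1} for m'=−2..2 at α=0.4953, β=0.8288, γ=6.0544.
cos(β/2)=0.915358, sin(β/2)=0.402641
d^2_{-2,-1}: single k=1 term ⇒ +0.617619;  D = +0.446900+0.426303i
d^2_{-1,-1}: k∈[0..1] ⇒ +0.702044 -0.407511 = +0.294533;  D = +0.284134+0.077571i
d^2_{0,-1}: k∈[0..1] ⇒ -0.756426 +0.146359 = -0.610067;  D = -0.594170+0.138360i
d^2_{1,-1}: k∈[0..1] ⇒ +0.407511 -0.026283 = +0.381228;  D = +0.285580-0.252545i
d^2_{2,-1}: single k=0 term ⇒ -0.119502;  D = -0.041135+0.112199i
Y_2^{m'}(θ=1.8212,φ=0.327) and Σ D·Y over m':
  (+0.4469+0.4263i)·(+0.2877-0.2206i)  (+0.2841+0.0776i)·(-0.1756+0.0596i)  (-0.5942+0.1384i)·(-0.2573+0.0000i)  (+0.2856-0.2525i)·(+0.1756+0.0596i)  (-0.0411+0.1122i)·(+0.2877+0.2206i)
Y_2^-1(R⁻¹ n̂) = +0.349591-0.012334i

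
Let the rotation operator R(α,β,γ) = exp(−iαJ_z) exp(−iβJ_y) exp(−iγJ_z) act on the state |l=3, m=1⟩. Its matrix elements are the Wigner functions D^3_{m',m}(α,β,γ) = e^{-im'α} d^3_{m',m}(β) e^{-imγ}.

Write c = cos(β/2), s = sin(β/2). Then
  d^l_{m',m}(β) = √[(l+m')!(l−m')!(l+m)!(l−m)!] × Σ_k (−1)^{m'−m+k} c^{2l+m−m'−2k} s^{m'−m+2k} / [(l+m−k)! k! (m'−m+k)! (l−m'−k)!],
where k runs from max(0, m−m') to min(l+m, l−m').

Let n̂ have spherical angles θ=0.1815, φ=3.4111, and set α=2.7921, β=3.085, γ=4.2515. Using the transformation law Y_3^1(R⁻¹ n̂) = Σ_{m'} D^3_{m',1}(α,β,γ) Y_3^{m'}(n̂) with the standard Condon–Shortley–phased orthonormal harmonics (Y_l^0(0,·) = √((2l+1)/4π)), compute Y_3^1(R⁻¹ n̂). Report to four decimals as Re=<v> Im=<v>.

Re=0.0046 Im=0.2754

Need the full column D^3_{m',1} for m'=−3..3 at α=2.7921, β=3.085, γ=4.2515.
cos(β/2)=0.028293, sin(β/2)=0.999600
d^3_{-3,1}: single k=4 term ⇒ +0.003095;  D = -0.001716-0.002576i
d^3_{-2,1}: k∈[3..4] ⇒ +0.000143 -0.089290 = -0.089147;  D = -0.021026-0.086632i
d^3_{-1,1}: k∈[2..4] ⇒ +0.000004 -0.006393 +0.997601 = +0.991211;  D = +0.110189-0.985067i
d^3_{0,1}: k∈[1..3] ⇒ +0.000000 -0.000235 +0.097812 = +0.097577;  D = -0.043397+0.087396i
d^3_{1,1}: k∈[0..2] ⇒ +0.000000 -0.000005 +0.004795 = +0.004790;  D = +0.003471-0.003301i
d^3_{2,1}: k∈[0..1] ⇒ -0.000000 +0.000143 = +0.000143;  D = -0.000131+0.000057i
d^3_{3,1}: single k=0 term ⇒ +0.000002;  D = +0.000002-0.000000i
Y_3^{m'}(θ=0.1815,φ=3.4111) and Σ D·Y over m':
  (-0.0017-0.0026i)·(-0.0017+0.0018i)  (-0.0210-0.0866i)·(+0.0281-0.0168i)  (+0.1102-0.9851i)·(-0.2158+0.0596i)  (-0.0434+0.0874i)·(+0.6743+0.0000i)  (+0.0035-0.0033i)·(+0.2158+0.0596i)  (-0.0001+0.0001i)·(+0.0281+0.0168i)  (+0.0000-0.0000i)·(+0.0017+0.0018i)
Y_3^1(R⁻¹ n̂) = +0.004573+0.275449i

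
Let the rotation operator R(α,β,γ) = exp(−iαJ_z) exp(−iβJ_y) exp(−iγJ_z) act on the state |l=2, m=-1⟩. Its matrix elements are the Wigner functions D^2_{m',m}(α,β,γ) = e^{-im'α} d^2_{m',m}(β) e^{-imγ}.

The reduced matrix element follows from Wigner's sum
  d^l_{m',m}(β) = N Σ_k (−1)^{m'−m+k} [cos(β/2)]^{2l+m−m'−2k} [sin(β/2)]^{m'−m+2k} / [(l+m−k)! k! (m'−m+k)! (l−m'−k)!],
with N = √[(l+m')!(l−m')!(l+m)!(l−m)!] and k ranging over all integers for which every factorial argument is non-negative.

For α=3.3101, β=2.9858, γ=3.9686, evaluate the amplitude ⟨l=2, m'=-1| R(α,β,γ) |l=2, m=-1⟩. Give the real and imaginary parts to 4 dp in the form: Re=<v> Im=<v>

Split into d^2_{-1,-1}(β=2.9858) × two z-phases.
c=cos(2.9858/2)=0.077818, s=sin(2.9858/2)=0.996968; N=√[1·6·1·6]=6.000000
k∈{0,1} keeps every argument non-negative
  k=0: (−1)^0·6.0000/(6)·0.0778^4·0.9970^0 = +0.000037
  k=1: (−1)^1·6.0000/(2)·0.0778^2·0.9970^2 = -0.018057
d^2_{-1,-1}(2.9858) = +0.000037 -0.018057 = -0.018020
D = (-0.985836-0.167711i)·(-0.018020)·(-0.677081-0.735908i) = -0.009804-0.015120i

Re=-0.0098 Im=-0.0151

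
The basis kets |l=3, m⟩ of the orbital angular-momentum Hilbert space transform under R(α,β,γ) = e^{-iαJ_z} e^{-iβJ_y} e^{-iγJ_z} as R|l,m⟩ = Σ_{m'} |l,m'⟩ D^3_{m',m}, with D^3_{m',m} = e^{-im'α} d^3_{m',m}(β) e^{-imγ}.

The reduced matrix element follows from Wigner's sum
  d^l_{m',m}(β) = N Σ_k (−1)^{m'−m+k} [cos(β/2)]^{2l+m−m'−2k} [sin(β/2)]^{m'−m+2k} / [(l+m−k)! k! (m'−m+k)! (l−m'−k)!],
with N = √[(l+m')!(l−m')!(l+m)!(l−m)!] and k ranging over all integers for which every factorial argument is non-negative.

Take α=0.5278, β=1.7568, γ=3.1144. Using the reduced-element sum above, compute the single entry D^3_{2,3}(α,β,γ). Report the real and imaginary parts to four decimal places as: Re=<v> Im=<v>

Split into d^3_{2,3}(β=1.7568) × two z-phases.
With c≡cos(β/2)=0.638384 and s≡sin(β/2)=0.769718, N=[120·1·720·1]^{1/2}=293.938769
k∈{1} keeps every argument non-negative
  k=1: (−1)^0·293.9388/(120)·0.6384^5·0.7697^1 = +0.199901
d^3_{2,3}(1.7568) = +0.199901
Attach z-rotation phases: D = e^{-i(2)(0.5278)}·(+0.199901)·e^{-i(3)(3.1144)} = -0.112340+0.165349i

Re=-0.1123 Im=0.1653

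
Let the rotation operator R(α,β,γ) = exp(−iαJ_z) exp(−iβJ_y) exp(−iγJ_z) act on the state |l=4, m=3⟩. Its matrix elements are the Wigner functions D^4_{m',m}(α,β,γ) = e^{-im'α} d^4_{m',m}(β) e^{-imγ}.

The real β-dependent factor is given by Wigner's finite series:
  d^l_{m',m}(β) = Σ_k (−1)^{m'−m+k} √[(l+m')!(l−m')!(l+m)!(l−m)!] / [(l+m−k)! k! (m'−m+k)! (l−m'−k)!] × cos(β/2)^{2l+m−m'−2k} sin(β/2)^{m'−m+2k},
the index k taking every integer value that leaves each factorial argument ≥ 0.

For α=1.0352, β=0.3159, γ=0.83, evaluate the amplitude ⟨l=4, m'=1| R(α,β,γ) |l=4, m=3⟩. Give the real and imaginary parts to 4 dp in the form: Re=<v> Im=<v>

Re=-0.1618 Im=0.0653

Split into d^4_{1,3}(β=0.3159) × two z-phases.
Half-angle: c=0.987552, s=0.157294. N=√(120·6·5040·1)=1904.940944
Admissible k: 2..3 (factorial args all ≥0)
  k=2: (−1)^0·1904.9409/(240)·0.9876^6·0.1573^2 = +0.182161
  k=3: (−1)^1·1904.9409/(144)·0.9876^4·0.1573^4 = -0.007702
d^4_{1,3}(0.3159) = +0.182161 -0.007702 = +0.174458
Phases: e^{-i·(1)·1.0352}=+0.510354-0.859964i, e^{-i·(3)·0.83}=-0.795119-0.606454i ⇒ D=-0.161779+0.065294i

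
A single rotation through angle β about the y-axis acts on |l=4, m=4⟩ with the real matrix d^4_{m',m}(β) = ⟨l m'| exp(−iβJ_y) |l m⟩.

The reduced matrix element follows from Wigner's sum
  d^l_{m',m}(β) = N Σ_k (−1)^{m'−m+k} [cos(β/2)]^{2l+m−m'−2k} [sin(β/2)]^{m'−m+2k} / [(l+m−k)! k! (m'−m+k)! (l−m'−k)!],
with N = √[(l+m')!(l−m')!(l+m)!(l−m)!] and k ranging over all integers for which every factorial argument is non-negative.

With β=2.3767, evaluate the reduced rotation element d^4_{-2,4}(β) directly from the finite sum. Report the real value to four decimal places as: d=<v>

d=0.4699

d^4_{-2,4}(β=2.3767) via Wigner's sum:
With c≡cos(β/2)=0.373191 and s≡sin(β/2)=0.927754, N=[2·720·40320·1]^{1/2}=7619.763776
k∈{6} keeps every argument non-negative
  k=6: (−1)^0·7619.7638/(1440)·0.3732^2·0.9278^6 = +0.469937
d^4_{-2,4}(2.3767) = +0.469937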